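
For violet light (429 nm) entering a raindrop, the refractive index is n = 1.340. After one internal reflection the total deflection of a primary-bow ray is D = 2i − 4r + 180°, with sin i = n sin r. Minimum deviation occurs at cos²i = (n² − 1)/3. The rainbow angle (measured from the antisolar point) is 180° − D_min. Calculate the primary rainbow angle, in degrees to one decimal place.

41.1°

cos²i = (1.79560 − 1)/3 = 0.26520; i = arccos(0.51498) = 59.004°.
sin r = sin 59.004°/1.340 = 0.63971; r = 39.770°.
D_min = 2·59.004° − 4·39.770° + 180° = 138.929°.
Rainbow angle = 180° − D_min = 41.071°.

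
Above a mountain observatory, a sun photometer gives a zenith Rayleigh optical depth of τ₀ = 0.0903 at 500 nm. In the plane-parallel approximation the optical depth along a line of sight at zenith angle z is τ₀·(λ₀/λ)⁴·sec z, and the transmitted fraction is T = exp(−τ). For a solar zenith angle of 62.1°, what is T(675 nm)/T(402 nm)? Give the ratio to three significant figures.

1.50

Airmass: sec 62.1° = 2.1371.
τ(675 nm) = 0.0903 × (500/675)⁴ × 2.1371 = 0.0903 × 0.3011 × 2.1371 = 0.0581.
τ(402 nm) = 0.0903 × (500/402)⁴ × 2.1371 = 0.0903 × 2.3932 × 2.1371 = 0.4618.
T(675)/T(402) = exp(τ_B − τ_A) = exp(0.4037) = 1.4974.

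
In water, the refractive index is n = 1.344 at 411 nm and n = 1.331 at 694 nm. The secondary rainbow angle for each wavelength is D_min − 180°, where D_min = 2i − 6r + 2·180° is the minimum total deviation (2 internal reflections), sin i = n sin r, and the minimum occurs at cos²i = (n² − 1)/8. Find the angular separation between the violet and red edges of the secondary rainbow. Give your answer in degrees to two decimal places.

At 411 nm (n = 1.344): cos²i = 0.10079 → i = 71.490°, r = 44.874°, D_min = 233.733°, rainbow angle = 53.733°.
At 694 nm (n = 1.331): cos²i = 0.09645 → i = 71.907°, r = 45.575°, D_min = 230.365°, rainbow angle = 50.365°.
Angular width = |53.733° − 50.365°| = 3.368°.

3.37°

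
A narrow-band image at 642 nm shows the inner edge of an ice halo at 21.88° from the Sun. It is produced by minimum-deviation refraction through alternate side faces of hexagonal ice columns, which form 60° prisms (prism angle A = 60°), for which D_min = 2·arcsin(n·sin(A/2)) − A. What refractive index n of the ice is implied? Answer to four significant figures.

1.311

Rearranging: n = sin((D_min + A)/2) / sin(A/2).
(D_min + A)/2 = (21.88° + 60°)/2 = 40.940°.
n = sin 40.940° / sin 30° = 0.6553 / 0.5000 = 1.3105.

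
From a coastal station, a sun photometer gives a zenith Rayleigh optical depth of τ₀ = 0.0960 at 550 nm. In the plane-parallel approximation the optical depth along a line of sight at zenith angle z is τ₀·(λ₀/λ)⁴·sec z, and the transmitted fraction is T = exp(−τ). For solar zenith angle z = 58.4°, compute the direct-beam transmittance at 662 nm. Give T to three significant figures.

sec 58.4° = 1.9084.
τ = 0.0960 × (550/662)⁴ × 1.9084 = 0.0960 × 0.4765 × 1.9084 = 0.0873.
T = exp(−0.0873) = 0.9164.

0.916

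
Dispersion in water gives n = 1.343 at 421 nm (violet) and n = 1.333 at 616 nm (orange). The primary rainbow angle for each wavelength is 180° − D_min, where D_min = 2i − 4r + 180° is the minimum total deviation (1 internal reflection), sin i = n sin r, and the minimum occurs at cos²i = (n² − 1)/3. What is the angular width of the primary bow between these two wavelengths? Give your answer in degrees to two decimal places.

At 421 nm (n = 1.343): cos²i = 0.26788 → i = 58.830°, r = 39.577°, D_min = 139.354°, rainbow angle = 40.646°.
At 616 nm (n = 1.333): cos²i = 0.25896 → i = 59.410°, r = 40.225°, D_min = 137.922°, rainbow angle = 42.078°.
Angular width = |40.646° − 42.078°| = 1.432°.

1.43°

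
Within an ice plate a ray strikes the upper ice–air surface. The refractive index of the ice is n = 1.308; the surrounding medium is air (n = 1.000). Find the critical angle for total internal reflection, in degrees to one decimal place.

49.9°

sin θ_c = n_air / n = 1.000 / 1.308 = 0.7645.
θ_c = arcsin(0.7645) = 49.86°.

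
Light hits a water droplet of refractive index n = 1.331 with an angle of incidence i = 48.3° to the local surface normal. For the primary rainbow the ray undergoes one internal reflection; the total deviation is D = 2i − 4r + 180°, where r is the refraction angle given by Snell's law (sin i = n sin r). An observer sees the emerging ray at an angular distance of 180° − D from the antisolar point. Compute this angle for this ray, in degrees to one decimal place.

sin r = sin 48.3° / 1.331 = 0.7466/1.331 = 0.5610; r = 34.12°.
D = 2·48.3° − 4·34.12° + 180° = 96.60° − 136.49° + 180° = 140.11°.
Angle from antisolar point = 180° − D = 39.89°.

39.9°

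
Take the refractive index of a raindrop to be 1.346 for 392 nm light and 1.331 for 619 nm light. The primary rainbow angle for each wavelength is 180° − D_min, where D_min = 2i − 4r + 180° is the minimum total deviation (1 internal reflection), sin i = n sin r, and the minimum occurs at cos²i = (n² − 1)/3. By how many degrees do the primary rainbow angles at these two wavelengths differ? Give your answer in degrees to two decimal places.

2.15°

At 392 nm (n = 1.346): cos²i = 0.27057 → i = 58.657°, r = 39.384°, D_min = 139.775°, rainbow angle = 40.225°.
At 619 nm (n = 1.331): cos²i = 0.25719 → i = 59.527°, r = 40.356°, D_min = 137.630°, rainbow angle = 42.370°.
Angular width = |40.225° − 42.370°| = 2.145°.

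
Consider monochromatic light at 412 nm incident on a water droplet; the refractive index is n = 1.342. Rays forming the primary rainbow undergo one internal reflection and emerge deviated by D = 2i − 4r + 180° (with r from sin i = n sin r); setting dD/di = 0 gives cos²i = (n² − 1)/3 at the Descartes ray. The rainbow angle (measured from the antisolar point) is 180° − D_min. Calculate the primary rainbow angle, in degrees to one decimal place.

cos²i = (1.80096 − 1)/3 = 0.26699; i = arccos(0.51671) = 58.888°.
sin r = sin 58.888°/1.342 = 0.63797; r = 39.641°.
D_min = 2·58.888° − 4·39.641° + 180° = 139.213°.
Rainbow angle = 180° − D_min = 40.787°.

40.8°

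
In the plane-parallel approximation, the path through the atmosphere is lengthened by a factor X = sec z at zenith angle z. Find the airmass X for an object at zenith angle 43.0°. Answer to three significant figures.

X = sec z = 1/cos 43.0° = 1/0.7314 = 1.3673.

1.37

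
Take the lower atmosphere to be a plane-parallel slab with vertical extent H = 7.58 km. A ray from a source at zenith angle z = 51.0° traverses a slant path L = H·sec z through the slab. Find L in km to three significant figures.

sec z = 1/cos 51.0° = 1.5890.
L = 7.58 × 1.5890 = 12.045 km.

12.0 km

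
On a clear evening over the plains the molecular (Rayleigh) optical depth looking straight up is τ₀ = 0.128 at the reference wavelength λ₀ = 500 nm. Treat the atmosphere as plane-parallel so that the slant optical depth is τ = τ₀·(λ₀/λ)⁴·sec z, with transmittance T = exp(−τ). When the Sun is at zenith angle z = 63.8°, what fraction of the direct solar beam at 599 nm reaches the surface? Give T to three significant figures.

sec 63.8° = 2.2650.
τ = 0.128 × (500/599)⁴ × 2.2650 = 0.128 × 0.4855 × 2.2650 = 0.1407.
T = exp(−0.1407) = 0.8687.

0.869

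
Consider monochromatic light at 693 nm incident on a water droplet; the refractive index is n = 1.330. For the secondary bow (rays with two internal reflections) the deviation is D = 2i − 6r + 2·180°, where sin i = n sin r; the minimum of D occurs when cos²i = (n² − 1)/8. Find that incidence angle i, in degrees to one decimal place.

cos²i = (1.330² − 1)/8 = (1.76890 − 1)/8 = 0.09611.
cos i = 0.31002, so i = 71.940°.

71.9°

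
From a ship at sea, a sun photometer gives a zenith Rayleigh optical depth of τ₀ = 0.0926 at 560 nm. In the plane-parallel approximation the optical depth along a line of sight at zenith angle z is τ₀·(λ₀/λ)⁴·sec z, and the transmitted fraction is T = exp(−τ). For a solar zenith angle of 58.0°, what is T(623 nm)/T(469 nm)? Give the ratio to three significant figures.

Airmass: sec 58.0° = 1.8871.
τ(623 nm) = 0.0926 × (560/623)⁴ × 1.8871 = 0.0926 × 0.6528 × 1.8871 = 0.1141.
τ(469 nm) = 0.0926 × (560/469)⁴ × 1.8871 = 0.0926 × 2.0326 × 1.8871 = 0.3552.
T(623)/T(469) = exp(τ_B − τ_A) = exp(0.2411) = 1.2727.

1.27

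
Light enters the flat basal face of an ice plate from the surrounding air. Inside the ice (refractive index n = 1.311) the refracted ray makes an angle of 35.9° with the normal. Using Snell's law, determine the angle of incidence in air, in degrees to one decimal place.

50.2°

Snell: sin θ_i = n · sin θ_r = 1.311 × sin 35.9° = 1.311 × 0.5864 = 0.7687.
θ_i = arcsin(0.7687) = 50.24°.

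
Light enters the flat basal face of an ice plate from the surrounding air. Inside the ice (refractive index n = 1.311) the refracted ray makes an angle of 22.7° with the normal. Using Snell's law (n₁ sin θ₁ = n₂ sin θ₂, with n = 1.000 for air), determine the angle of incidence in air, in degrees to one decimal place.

30.4°

Snell: sin θ_i = n · sin θ_r = 1.311 × sin 22.7° = 1.311 × 0.3859 = 0.5059.
θ_i = arcsin(0.5059) = 30.39°.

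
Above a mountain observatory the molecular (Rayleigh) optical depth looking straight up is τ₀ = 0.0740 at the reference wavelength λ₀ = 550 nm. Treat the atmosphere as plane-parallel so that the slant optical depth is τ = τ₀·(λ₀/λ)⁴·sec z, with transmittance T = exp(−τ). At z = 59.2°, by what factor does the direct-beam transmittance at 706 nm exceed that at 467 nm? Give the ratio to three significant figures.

1.25

Airmass: sec 59.2° = 1.9530.
τ(706 nm) = 0.0740 × (550/706)⁴ × 1.9530 = 0.0740 × 0.3683 × 1.9530 = 0.0532.
τ(467 nm) = 0.0740 × (550/467)⁴ × 1.9530 = 0.0740 × 1.9239 × 1.9530 = 0.2780.
T(706)/T(467) = exp(τ_B − τ_A) = exp(0.2248) = 1.2521.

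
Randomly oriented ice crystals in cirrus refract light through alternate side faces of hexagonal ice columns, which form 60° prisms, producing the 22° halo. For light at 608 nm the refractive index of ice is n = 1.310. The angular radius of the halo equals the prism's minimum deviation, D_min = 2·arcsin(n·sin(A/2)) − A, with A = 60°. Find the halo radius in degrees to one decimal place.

21.8°

n·sin(A/2) = 1.310 × sin 30° = 1.310 × 0.5000 = 0.6550.
D_min = 2·arcsin(0.6550) − 60° = 2 × 40.920° − 60° = 21.839°.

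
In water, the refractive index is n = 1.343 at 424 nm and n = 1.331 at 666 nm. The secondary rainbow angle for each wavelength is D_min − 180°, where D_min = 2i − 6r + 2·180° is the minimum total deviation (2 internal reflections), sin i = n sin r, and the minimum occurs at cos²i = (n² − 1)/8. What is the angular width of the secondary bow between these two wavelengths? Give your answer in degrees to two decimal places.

At 424 nm (n = 1.343): cos²i = 0.10046 → i = 71.522°, r = 44.928°, D_min = 233.478°, rainbow angle = 53.478°.
At 666 nm (n = 1.331): cos²i = 0.09645 → i = 71.907°, r = 45.575°, D_min = 230.365°, rainbow angle = 50.365°.
Angular width = |53.478° − 50.365°| = 3.113°.

3.11°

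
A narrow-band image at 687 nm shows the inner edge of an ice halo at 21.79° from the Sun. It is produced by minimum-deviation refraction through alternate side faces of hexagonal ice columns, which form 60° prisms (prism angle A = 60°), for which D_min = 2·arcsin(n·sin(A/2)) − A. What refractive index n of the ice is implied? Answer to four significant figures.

Rearranging: n = sin((D_min + A)/2) / sin(A/2).
(D_min + A)/2 = (21.79° + 60°)/2 = 40.895°.
n = sin 40.895° / sin 30° = 0.6547 / 0.5000 = 1.3093.

1.309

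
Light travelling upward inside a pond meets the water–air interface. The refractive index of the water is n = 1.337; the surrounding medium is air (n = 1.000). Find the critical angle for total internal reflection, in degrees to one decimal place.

sin θ_c = n_air / n = 1.000 / 1.337 = 0.7479.
θ_c = arcsin(0.7479) = 48.41°.

48.4°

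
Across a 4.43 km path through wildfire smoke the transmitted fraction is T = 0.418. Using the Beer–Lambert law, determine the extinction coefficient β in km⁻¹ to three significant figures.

Beer–Lambert: T = exp(−βL) ⇒ β = −ln(T)/L = −ln(0.418)/4.43 = 0.8723/4.43 = 0.1969 km⁻¹.

0.197 km⁻¹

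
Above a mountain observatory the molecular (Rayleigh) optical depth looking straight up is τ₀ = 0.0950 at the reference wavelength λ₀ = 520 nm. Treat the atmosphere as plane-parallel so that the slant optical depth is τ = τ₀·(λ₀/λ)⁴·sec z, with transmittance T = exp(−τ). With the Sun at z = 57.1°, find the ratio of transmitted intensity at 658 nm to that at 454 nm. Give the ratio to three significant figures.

1.26

Airmass: sec 57.1° = 1.8410.
τ(658 nm) = 0.0950 × (520/658)⁴ × 1.8410 = 0.0950 × 0.3900 × 1.8410 = 0.0682.
τ(454 nm) = 0.0950 × (520/454)⁴ × 1.8410 = 0.0950 × 1.7210 × 1.8410 = 0.3010.
T(658)/T(454) = exp(τ_B − τ_A) = exp(0.2328) = 1.2621.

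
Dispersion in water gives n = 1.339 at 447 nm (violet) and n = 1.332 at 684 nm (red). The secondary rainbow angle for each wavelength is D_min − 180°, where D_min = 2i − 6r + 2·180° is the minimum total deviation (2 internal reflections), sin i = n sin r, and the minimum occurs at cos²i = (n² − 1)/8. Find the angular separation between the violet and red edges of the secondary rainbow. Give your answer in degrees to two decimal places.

1.82°

At 447 nm (n = 1.339): cos²i = 0.09912 → i = 71.650°, r = 45.141°, D_min = 232.451°, rainbow angle = 52.451°.
At 684 nm (n = 1.332): cos²i = 0.09678 → i = 71.875°, r = 45.520°, D_min = 230.628°, rainbow angle = 50.628°.
Angular width = |52.451° − 50.628°| = 1.823°.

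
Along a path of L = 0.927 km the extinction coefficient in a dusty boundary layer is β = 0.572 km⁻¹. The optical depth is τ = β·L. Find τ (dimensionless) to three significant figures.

0.530

τ = β·L = 0.572 × 0.927 = 0.5302.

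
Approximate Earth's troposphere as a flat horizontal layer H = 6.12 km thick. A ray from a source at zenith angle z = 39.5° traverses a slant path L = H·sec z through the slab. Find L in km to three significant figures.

7.93 km

sec z = 1/cos 39.5° = 1.2960.
L = 6.12 × 1.2960 = 7.931 km.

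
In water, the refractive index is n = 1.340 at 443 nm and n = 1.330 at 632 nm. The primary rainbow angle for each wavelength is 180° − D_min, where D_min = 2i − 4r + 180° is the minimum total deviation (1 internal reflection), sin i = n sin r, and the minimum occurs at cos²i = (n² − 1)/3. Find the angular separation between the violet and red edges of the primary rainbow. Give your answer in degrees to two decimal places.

1.45°

At 443 nm (n = 1.340): cos²i = 0.26520 → i = 59.004°, r = 39.770°, D_min = 138.929°, rainbow angle = 41.071°.
At 632 nm (n = 1.330): cos²i = 0.25630 → i = 59.585°, r = 40.422°, D_min = 137.484°, rainbow angle = 42.516°.
Angular width = |41.071° − 42.516°| = 1.445°.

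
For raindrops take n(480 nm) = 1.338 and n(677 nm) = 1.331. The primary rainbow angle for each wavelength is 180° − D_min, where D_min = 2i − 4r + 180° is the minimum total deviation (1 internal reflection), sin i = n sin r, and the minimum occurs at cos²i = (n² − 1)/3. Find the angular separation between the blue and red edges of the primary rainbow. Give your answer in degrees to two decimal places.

1.01°

At 480 nm (n = 1.338): cos²i = 0.26341 → i = 59.120°, r = 39.899°, D_min = 138.643°, rainbow angle = 41.357°.
At 677 nm (n = 1.331): cos²i = 0.25719 → i = 59.527°, r = 40.356°, D_min = 137.630°, rainbow angle = 42.370°.
Angular width = |41.357° − 42.370°| = 1.013°.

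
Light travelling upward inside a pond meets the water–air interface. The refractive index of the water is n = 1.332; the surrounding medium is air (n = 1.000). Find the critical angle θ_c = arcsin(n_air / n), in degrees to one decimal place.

sin θ_c = n_air / n = 1.000 / 1.332 = 0.7508.
θ_c = arcsin(0.7508) = 48.66°.

48.7°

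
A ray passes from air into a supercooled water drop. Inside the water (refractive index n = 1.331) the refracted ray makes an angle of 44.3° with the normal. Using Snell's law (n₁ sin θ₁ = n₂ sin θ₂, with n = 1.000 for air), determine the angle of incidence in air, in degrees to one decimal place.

Snell: sin θ_i = n · sin θ_r = 1.331 × sin 44.3° = 1.331 × 0.6984 = 0.9296.
θ_i = arcsin(0.9296) = 68.37°.

68.4°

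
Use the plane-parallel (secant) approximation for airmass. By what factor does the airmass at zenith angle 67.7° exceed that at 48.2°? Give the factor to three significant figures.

X(67.7°)/X(48.2°) = sec 67.7° / sec 48.2° = cos 48.2° / cos 67.7° = 0.6665/0.3795 = 1.7565.

1.76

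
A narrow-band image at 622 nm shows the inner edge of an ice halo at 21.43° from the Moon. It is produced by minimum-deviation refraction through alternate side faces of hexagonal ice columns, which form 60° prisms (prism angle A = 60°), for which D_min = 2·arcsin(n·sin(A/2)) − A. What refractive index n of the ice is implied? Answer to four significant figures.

Rearranging: n = sin((D_min + A)/2) / sin(A/2).
(D_min + A)/2 = (21.43° + 60°)/2 = 40.715°.
n = sin 40.715° / sin 30° = 0.6523 / 0.5000 = 1.3046.

1.305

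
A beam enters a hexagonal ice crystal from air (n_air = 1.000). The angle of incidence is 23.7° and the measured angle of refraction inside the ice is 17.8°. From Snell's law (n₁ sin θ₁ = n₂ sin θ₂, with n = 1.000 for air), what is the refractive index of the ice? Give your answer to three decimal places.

n = sin θ_i / sin θ_r = sin 23.7° / sin 17.8° = 0.4019 / 0.3057 = 1.3149.

1.315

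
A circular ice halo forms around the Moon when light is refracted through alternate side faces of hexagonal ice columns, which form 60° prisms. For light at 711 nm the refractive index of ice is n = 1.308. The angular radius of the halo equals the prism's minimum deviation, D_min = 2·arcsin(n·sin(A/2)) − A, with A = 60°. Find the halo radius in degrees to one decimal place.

21.7°

n·sin(A/2) = 1.308 × sin 30° = 1.308 × 0.5000 = 0.6540.
D_min = 2·arcsin(0.6540) − 60° = 2 × 40.844° − 60° = 21.688°.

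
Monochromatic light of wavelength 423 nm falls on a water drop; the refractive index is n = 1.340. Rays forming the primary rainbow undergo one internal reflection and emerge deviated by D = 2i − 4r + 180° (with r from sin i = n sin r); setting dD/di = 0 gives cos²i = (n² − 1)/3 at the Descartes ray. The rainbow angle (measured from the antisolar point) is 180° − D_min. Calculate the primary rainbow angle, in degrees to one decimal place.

cos²i = (1.79560 − 1)/3 = 0.26520; i = arccos(0.51498) = 59.004°.
sin r = sin 59.004°/1.340 = 0.63971; r = 39.770°.
D_min = 2·59.004° − 4·39.770° + 180° = 138.929°.
Rainbow angle = 180° − D_min = 41.071°.

41.1°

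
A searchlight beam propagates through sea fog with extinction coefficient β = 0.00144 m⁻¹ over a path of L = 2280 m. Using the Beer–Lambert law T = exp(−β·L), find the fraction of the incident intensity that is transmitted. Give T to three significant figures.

0.0375

τ = β·L = 0.00144 × 2280 = 3.2832.
T = exp(−3.2832) = 0.0375.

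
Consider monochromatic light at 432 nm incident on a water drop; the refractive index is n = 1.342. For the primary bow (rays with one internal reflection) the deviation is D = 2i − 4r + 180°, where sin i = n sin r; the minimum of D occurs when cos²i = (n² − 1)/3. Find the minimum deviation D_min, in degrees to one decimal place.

cos²i = (1.80096 − 1)/3 = 0.26699; i = arccos(0.51671) = 58.888°.
sin r = sin 58.888°/1.342 = 0.63797; r = 39.641°.
D_min = 2·58.888° − 4·39.641° + 180° = 139.213°.

139.2°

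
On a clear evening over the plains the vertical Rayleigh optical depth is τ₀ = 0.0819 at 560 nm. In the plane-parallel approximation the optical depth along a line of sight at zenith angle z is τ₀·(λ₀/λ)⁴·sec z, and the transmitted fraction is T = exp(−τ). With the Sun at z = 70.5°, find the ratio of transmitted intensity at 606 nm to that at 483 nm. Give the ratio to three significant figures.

1.30

Airmass: sec 70.5° = 2.9957.
τ(606 nm) = 0.0819 × (560/606)⁴ × 2.9957 = 0.0819 × 0.7292 × 2.9957 = 0.1789.
τ(483 nm) = 0.0819 × (560/483)⁴ × 2.9957 = 0.0819 × 1.8070 × 2.9957 = 0.4434.
T(606)/T(483) = exp(τ_B − τ_A) = exp(0.2644) = 1.3027.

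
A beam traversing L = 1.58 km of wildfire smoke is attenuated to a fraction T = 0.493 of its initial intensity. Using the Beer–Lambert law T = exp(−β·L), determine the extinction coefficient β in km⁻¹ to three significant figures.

0.448 km⁻¹

Beer–Lambert: T = exp(−βL) ⇒ β = −ln(T)/L = −ln(0.493)/1.58 = 0.7072/1.58 = 0.4476 km⁻¹.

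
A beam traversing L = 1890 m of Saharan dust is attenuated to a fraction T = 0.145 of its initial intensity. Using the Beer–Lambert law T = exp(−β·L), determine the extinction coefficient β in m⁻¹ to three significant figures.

Beer–Lambert: T = exp(−βL) ⇒ β = −ln(T)/L = −ln(0.145)/1890 = 1.9310/1890 = 0.001022 m⁻¹.

0.00102 m⁻¹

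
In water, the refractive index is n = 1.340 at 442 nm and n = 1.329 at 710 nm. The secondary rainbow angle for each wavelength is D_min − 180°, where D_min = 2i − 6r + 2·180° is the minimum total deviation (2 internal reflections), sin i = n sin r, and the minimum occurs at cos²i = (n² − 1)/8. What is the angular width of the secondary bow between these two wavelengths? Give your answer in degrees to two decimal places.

At 442 nm (n = 1.340): cos²i = 0.09945 → i = 71.618°, r = 45.088°, D_min = 232.709°, rainbow angle = 52.709°.
At 710 nm (n = 1.329): cos²i = 0.09578 → i = 71.972°, r = 45.685°, D_min = 229.837°, rainbow angle = 49.837°.
Angular width = |52.709° − 49.837°| = 2.872°.

2.87°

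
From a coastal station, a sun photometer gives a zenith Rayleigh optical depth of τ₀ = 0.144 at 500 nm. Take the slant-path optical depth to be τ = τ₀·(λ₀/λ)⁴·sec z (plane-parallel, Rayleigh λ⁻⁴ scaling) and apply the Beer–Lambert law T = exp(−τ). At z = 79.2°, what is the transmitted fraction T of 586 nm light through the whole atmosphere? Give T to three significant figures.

0.665

sec 79.2° = 5.3367.
τ = 0.144 × (500/586)⁴ × 5.3367 = 0.144 × 0.5300 × 5.3367 = 0.4073.
T = exp(−0.4073) = 0.6654.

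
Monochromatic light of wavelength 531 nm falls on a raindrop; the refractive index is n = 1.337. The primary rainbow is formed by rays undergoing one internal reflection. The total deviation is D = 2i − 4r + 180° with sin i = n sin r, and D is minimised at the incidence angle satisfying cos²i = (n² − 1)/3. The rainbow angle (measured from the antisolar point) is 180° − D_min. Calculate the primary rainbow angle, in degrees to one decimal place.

cos²i = (1.78757 − 1)/3 = 0.26252; i = arccos(0.51237) = 59.178°.
sin r = sin 59.178°/1.337 = 0.64231; r = 39.964°.
D_min = 2·59.178° − 4·39.964° + 180° = 138.500°.
Rainbow angle = 180° − D_min = 41.500°.

41.5°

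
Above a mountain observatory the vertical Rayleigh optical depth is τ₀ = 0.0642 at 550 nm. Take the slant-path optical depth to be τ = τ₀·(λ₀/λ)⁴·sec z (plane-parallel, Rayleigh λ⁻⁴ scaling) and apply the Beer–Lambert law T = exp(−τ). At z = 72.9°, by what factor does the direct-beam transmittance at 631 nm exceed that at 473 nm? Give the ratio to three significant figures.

1.31

Airmass: sec 72.9° = 3.4009.
τ(631 nm) = 0.0642 × (550/631)⁴ × 3.4009 = 0.0642 × 0.5772 × 3.4009 = 0.1260.
τ(473 nm) = 0.0642 × (550/473)⁴ × 3.4009 = 0.0642 × 1.8281 × 3.4009 = 0.3991.
T(631)/T(473) = exp(τ_B − τ_A) = exp(0.2731) = 1.3141.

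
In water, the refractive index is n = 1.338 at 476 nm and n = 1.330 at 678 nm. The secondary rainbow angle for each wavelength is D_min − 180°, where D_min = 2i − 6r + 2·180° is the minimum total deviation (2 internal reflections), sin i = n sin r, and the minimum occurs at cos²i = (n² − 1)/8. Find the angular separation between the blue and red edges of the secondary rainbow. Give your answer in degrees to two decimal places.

At 476 nm (n = 1.338): cos²i = 0.09878 → i = 71.682°, r = 45.195°, D_min = 232.193°, rainbow angle = 52.193°.
At 678 nm (n = 1.330): cos²i = 0.09611 → i = 71.940°, r = 45.630°, D_min = 230.101°, rainbow angle = 50.101°.
Angular width = |52.193° − 50.101°| = 2.092°.

2.09°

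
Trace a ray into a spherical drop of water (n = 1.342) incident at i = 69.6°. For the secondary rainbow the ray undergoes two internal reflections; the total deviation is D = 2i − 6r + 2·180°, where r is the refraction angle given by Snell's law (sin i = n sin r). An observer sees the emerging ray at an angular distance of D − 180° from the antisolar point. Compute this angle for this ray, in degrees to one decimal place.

53.4°

sin r = sin 69.6° / 1.342 = 0.9373/1.342 = 0.6984; r = 44.30°.
D = 2·69.6° − 6·44.30° + 2·180° = 139.20° − 265.80° + 360° = 233.40°.
Angle from antisolar point = D − 180° = 53.40°.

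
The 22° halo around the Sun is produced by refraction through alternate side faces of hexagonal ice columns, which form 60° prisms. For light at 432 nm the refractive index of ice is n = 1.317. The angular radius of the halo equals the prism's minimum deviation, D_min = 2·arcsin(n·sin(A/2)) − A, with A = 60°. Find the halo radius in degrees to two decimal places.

n·sin(A/2) = 1.317 × sin 30° = 1.317 × 0.5000 = 0.6585.
D_min = 2·arcsin(0.6585) − 60° = 2 × 41.186° − 60° = 22.371°.

22.37°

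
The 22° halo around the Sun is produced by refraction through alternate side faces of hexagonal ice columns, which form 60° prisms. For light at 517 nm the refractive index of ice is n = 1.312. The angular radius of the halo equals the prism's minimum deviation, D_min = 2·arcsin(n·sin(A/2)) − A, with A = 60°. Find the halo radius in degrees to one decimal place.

22.0°

n·sin(A/2) = 1.312 × sin 30° = 1.312 × 0.5000 = 0.6560.
D_min = 2·arcsin(0.6560) − 60° = 2 × 40.996° − 60° = 21.991°.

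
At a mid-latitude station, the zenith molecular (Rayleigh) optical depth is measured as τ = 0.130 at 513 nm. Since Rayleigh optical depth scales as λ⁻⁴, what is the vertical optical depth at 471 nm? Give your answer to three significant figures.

τ(471 nm) = τ(513 nm) × (513/471)⁴ = 0.130 × (1.0892)⁴ = 0.130 × 1.4073 = 0.1829.

0.183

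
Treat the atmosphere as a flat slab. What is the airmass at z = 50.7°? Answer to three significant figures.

1.58

X = sec z = 1/cos 50.7° = 1/0.6334 = 1.5788.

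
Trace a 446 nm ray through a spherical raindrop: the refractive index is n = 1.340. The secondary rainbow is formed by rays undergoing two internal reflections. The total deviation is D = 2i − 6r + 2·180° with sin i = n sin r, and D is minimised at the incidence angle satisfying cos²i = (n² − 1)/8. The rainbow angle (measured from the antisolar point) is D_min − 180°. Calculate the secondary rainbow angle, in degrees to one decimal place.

cos²i = (1.79560 − 1)/8 = 0.09945; i = arccos(0.31536) = 71.618°.
sin r = sin 71.618°/1.340 = 0.70819; r = 45.088°.
D_min = 2·71.618° − 6·45.088° + 360° = 232.709°.
Rainbow angle = D_min − 180° = 52.709°.

52.7°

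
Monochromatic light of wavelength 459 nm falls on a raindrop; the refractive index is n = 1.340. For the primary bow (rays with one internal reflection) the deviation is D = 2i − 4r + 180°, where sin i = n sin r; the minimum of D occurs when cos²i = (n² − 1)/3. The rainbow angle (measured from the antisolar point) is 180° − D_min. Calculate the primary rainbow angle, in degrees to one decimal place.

41.1°

cos²i = (1.79560 − 1)/3 = 0.26520; i = arccos(0.51498) = 59.004°.
sin r = sin 59.004°/1.340 = 0.63971; r = 39.770°.
D_min = 2·59.004° − 4·39.770° + 180° = 138.929°.
Rainbow angle = 180° − D_min = 41.071°.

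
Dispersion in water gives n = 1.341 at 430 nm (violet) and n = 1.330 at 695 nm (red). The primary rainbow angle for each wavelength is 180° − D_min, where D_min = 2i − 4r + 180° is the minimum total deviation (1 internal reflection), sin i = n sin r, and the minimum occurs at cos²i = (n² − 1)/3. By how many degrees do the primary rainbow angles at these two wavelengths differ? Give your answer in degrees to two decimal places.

At 430 nm (n = 1.341): cos²i = 0.26609 → i = 58.946°, r = 39.705°, D_min = 139.071°, rainbow angle = 40.929°.
At 695 nm (n = 1.330): cos²i = 0.25630 → i = 59.585°, r = 40.422°, D_min = 137.484°, rainbow angle = 42.516°.
Angular width = |40.929° − 42.516°| = 1.588°.

1.59°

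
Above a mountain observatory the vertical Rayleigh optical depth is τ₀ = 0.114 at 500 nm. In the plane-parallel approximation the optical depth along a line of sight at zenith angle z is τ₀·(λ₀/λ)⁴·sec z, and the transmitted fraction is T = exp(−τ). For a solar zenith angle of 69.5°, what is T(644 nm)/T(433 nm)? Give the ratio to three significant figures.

1.58

Airmass: sec 69.5° = 2.8555.
τ(644 nm) = 0.114 × (500/644)⁴ × 2.8555 = 0.114 × 0.3634 × 2.8555 = 0.1183.
τ(433 nm) = 0.114 × (500/433)⁴ × 2.8555 = 0.114 × 1.7780 × 2.8555 = 0.5788.
T(644)/T(433) = exp(τ_B − τ_A) = exp(0.4605) = 1.5849.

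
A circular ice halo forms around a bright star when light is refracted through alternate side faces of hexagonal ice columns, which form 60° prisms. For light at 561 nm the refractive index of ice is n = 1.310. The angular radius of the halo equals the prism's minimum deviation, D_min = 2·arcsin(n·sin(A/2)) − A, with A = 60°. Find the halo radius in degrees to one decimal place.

n·sin(A/2) = 1.310 × sin 30° = 1.310 × 0.5000 = 0.6550.
D_min = 2·arcsin(0.6550) − 60° = 2 × 40.920° − 60° = 21.839°.

21.8°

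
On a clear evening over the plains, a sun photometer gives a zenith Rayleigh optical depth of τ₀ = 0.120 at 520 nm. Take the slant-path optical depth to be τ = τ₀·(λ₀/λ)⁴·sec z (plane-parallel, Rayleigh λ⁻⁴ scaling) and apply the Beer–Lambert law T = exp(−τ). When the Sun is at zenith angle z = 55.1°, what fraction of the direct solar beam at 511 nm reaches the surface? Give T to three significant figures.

0.799

sec 55.1° = 1.7478.
τ = 0.120 × (520/511)⁴ × 1.7478 = 0.120 × 1.0723 × 1.7478 = 0.2249.
T = exp(−0.2249) = 0.7986.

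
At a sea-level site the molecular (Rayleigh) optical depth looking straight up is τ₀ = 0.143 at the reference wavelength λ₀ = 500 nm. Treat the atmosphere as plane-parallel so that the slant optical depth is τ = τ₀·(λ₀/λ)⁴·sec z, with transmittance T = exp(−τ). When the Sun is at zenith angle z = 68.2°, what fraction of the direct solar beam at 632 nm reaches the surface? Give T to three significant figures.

0.860

sec 68.2° = 2.6927.
τ = 0.143 × (500/632)⁴ × 2.6927 = 0.143 × 0.3918 × 2.6927 = 0.1508.
T = exp(−0.1508) = 0.8600.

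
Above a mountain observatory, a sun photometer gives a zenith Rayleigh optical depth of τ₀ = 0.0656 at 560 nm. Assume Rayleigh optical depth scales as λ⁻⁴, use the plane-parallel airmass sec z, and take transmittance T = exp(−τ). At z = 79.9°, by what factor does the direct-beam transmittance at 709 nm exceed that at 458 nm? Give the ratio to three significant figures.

1.99

Airmass: sec 79.9° = 5.7023.
τ(709 nm) = 0.0656 × (560/709)⁴ × 5.7023 = 0.0656 × 0.3892 × 5.7023 = 0.1456.
τ(458 nm) = 0.0656 × (560/458)⁴ × 5.7023 = 0.0656 × 2.2351 × 5.7023 = 0.8361.
T(709)/T(458) = exp(τ_B − τ_A) = exp(0.6905) = 1.9947.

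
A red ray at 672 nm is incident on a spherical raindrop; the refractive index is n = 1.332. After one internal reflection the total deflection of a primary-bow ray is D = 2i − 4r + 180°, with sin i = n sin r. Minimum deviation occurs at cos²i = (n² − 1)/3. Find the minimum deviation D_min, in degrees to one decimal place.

137.8°

cos²i = (1.77422 − 1)/3 = 0.25807; i = arccos(0.50801) = 59.469°.
sin r = sin 59.469°/1.332 = 0.64666; r = 40.290°.
D_min = 2·59.469° − 4·40.290° + 180° = 137.776°.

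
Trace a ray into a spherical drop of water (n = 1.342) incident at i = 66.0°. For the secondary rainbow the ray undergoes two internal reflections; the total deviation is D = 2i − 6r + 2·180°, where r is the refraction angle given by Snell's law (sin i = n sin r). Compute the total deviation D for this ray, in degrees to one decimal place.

234.6°

sin r = sin 66.0° / 1.342 = 0.9135/1.342 = 0.6807; r = 42.90°.
D = 2·66.0° − 6·42.90° + 2·180° = 132.00° − 257.41° + 360° = 234.59°.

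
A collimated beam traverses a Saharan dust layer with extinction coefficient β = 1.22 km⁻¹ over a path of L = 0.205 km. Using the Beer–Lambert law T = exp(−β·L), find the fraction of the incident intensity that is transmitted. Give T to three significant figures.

τ = β·L = 1.22 × 0.205 = 0.2501.
T = exp(−0.2501) = 0.7787.

0.779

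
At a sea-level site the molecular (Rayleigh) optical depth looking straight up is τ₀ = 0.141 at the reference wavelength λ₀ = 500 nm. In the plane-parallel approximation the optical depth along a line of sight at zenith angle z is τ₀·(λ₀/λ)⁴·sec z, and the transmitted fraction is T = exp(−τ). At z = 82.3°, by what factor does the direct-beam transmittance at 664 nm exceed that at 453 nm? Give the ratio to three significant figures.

3.40

Airmass: sec 82.3° = 7.4635.
τ(664 nm) = 0.141 × (500/664)⁴ × 7.4635 = 0.141 × 0.3215 × 7.4635 = 0.3384.
τ(453 nm) = 0.141 × (500/453)⁴ × 7.4635 = 0.141 × 1.4842 × 7.4635 = 1.5619.
T(664)/T(453) = exp(τ_B − τ_A) = exp(1.2235) = 3.3991.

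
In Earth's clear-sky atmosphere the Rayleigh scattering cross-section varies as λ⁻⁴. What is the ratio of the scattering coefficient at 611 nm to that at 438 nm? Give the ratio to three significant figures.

0.264

Rayleigh scattering ∝ λ⁻⁴, so the ratio of coefficients is the inverse fourth power of the wavelength ratio.
σ(611)/σ(438) = (438/611)⁴ = (0.7169)⁴ = 0.2641.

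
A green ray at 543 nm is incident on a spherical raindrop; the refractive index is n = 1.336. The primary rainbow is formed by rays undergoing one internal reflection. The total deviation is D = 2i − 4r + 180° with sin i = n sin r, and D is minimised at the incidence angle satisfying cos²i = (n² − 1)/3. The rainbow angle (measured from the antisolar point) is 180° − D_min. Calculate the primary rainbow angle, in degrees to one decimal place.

41.6°

cos²i = (1.78490 − 1)/3 = 0.26163; i = arccos(0.51150) = 59.236°.
sin r = sin 59.236°/1.336 = 0.64318; r = 40.029°.
D_min = 2·59.236° − 4·40.029° + 180° = 138.356°.
Rainbow angle = 180° − D_min = 41.644°.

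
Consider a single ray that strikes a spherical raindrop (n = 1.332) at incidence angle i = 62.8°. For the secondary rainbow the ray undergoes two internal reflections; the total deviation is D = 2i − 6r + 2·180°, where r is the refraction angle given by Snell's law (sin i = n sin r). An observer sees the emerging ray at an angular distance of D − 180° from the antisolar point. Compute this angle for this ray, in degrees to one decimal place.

54.2°

sin r = sin 62.8° / 1.332 = 0.8894/1.332 = 0.6677; r = 41.89°.
D = 2·62.8° − 6·41.89° + 2·180° = 125.60° − 251.35° + 360° = 234.25°.
Angle from antisolar point = D − 180° = 54.25°.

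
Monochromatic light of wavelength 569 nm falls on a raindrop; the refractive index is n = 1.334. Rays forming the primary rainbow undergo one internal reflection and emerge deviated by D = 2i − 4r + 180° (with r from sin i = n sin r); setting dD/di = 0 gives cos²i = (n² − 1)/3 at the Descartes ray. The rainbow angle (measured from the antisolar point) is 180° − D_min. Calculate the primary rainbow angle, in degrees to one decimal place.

41.9°

cos²i = (1.77956 − 1)/3 = 0.25985; i = arccos(0.50976) = 59.352°.
sin r = sin 59.352°/1.334 = 0.64492; r = 40.159°.
D_min = 2·59.352° − 4·40.159° + 180° = 138.067°.
Rainbow angle = 180° − D_min = 41.933°.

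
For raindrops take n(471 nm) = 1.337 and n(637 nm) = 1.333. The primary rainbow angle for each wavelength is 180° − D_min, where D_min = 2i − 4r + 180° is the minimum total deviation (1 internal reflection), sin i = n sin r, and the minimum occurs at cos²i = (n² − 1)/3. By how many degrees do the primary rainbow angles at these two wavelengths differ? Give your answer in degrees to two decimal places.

0.58°

At 471 nm (n = 1.337): cos²i = 0.26252 → i = 59.178°, r = 39.964°, D_min = 138.500°, rainbow angle = 41.500°.
At 637 nm (n = 1.333): cos²i = 0.25896 → i = 59.410°, r = 40.225°, D_min = 137.922°, rainbow angle = 42.078°.
Angular width = |41.500° − 42.078°| = 0.578°.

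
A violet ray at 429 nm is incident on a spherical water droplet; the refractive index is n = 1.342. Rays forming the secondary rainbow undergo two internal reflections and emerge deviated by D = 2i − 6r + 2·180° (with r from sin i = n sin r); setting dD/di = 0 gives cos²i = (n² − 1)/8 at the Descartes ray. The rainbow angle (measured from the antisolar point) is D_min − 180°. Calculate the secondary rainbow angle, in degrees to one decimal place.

53.2°

cos²i = (1.80096 − 1)/8 = 0.10012; i = arccos(0.31642) = 71.554°.
sin r = sin 71.554°/1.342 = 0.70687; r = 44.981°.
D_min = 2·71.554° − 6·44.981° + 360° = 233.222°.
Rainbow angle = D_min − 180° = 53.222°.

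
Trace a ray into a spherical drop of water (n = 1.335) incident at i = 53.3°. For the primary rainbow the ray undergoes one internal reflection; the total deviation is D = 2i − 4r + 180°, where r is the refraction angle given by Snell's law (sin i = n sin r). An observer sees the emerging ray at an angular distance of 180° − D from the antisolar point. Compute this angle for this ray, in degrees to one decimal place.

sin r = sin 53.3° / 1.335 = 0.8018/1.335 = 0.6006; r = 36.91°.
D = 2·53.3° − 4·36.91° + 180° = 106.60° − 147.65° + 180° = 138.95°.
Angle from antisolar point = 180° − D = 41.05°.

41.0°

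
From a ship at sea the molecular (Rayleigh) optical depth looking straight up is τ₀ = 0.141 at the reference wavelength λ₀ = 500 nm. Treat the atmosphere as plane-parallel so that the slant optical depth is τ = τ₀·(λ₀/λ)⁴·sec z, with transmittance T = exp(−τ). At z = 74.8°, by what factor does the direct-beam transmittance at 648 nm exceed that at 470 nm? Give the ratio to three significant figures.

Airmass: sec 74.8° = 3.8140.
τ(648 nm) = 0.141 × (500/648)⁴ × 3.8140 = 0.141 × 0.3545 × 3.8140 = 0.1906.
τ(470 nm) = 0.141 × (500/470)⁴ × 3.8140 = 0.141 × 1.2808 × 3.8140 = 0.6888.
T(648)/T(470) = exp(τ_B − τ_A) = exp(0.4982) = 1.6457.

1.65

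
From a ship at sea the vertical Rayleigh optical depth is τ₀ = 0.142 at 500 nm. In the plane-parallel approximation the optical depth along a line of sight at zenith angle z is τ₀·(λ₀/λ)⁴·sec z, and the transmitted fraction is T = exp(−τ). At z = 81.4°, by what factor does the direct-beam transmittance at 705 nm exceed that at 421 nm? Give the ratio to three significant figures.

5.20

Airmass: sec 81.4° = 6.6874.
τ(705 nm) = 0.142 × (500/705)⁴ × 6.6874 = 0.142 × 0.2530 × 6.6874 = 0.2403.
τ(421 nm) = 0.142 × (500/421)⁴ × 6.6874 = 0.142 × 1.9895 × 6.6874 = 1.8893.
T(705)/T(421) = exp(τ_B − τ_A) = exp(1.6490) = 5.2019.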